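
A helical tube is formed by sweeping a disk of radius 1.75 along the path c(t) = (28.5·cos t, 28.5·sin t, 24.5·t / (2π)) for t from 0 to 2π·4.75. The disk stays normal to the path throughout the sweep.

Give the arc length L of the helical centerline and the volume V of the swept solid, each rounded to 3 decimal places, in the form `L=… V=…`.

L=858.510 V=8259.838

2πR = 2π·28.5 = 179.070781
per-turn = √(179.070781² + 24.5²) = √(32066.3447 + 600.25) = √32666.5947 = 180.739024
L = 4.75 × 180.739024 = 858.510363
V = π·1.75² × L = 9.621128 × 858.510363 = 8259.837661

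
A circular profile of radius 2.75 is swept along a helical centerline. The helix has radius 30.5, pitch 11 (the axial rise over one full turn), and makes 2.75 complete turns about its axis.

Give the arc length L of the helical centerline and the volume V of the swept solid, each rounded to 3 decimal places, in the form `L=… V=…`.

2πR = 2π·30.5 = 191.637152
per-turn = √(191.637152² + 11²) = √(36724.7980 + 121) = √36845.7980 = 191.952593
L = 2.75 × 191.952593 = 527.869631
V = π·2.75² × L = 23.758294 × 527.869631 = 12541.282118

L=527.870 V=12541.282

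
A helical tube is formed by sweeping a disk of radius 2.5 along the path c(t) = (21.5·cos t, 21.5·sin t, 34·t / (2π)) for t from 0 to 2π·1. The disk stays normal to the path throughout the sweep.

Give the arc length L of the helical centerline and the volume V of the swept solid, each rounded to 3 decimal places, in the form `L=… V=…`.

2πR = 2π·21.5 = 135.088484
per-turn = √(135.088484² + 34²) = √(18248.8985 + 1156) = √19404.8985 = 139.301466
L = 1 × 139.301466 = 139.301466
V = π·2.5² × L = 19.634954 × 139.301466 = 2735.177896

L=139.301 V=2735.178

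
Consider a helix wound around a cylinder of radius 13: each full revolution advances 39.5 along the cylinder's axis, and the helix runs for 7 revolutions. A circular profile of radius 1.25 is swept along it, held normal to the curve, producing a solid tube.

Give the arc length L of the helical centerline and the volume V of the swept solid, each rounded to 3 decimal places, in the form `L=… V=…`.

L=635.117 V=3117.621

2πR = 2π·13 = 81.681409
per-turn = √(81.681409² + 39.5²) = √(6671.8526 + 1560.25) = √8232.1026 = 90.730935
L = 7 × 90.730935 = 635.116545
V = π·1.25² × L = 4.908739 × 635.116545 = 3117.621052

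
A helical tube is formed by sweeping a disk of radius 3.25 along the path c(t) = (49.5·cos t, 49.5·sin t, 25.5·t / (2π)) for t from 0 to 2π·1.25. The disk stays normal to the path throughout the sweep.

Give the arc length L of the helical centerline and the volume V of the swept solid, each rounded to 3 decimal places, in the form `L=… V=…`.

2πR = 2π·49.5 = 311.017673
per-turn = √(311.017673² + 25.5²) = √(96731.9927 + 650.25) = √97382.2427 = 312.061280
L = 1.25 × 312.061280 = 390.076601
V = π·3.25² × L = 33.183072 × 390.076601 = 12943.940078

L=390.077 V=12943.940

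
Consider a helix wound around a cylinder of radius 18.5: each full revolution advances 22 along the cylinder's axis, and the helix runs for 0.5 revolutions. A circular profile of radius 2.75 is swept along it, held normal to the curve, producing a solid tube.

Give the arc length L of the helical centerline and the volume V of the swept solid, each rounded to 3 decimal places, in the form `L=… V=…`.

L=59.151 V=1405.333

2πR = 2π·18.5 = 116.238928
per-turn = √(116.238928² + 22²) = √(13511.4884 + 484) = √13995.4884 = 118.302529
L = 0.5 × 118.302529 = 59.151265
V = π·2.75² × L = 23.758294 × 59.151265 = 1405.333162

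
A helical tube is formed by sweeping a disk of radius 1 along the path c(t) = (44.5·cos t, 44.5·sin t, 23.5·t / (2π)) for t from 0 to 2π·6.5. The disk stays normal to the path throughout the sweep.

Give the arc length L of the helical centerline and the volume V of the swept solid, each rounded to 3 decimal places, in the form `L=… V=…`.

L=1823.819 V=5729.697

2πR = 2π·44.5 = 279.601746
per-turn = √(279.601746² + 23.5²) = √(78177.1365 + 552.25) = √78729.3865 = 280.587574
L = 6.5 × 280.587574 = 1823.819228
V = π·1² × L = 3.141593 × 1823.819228 = 5729.697090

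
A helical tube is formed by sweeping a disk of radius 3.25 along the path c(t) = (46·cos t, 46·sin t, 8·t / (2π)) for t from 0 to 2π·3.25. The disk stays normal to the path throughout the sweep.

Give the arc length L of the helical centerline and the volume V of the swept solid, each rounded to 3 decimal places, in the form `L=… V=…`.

L=939.696 V=31181.999

2πR = 2π·46 = 289.026524
per-turn = √(289.026524² + 8²) = √(83536.3317 + 64) = √83600.3317 = 289.137219
L = 3.25 × 289.137219 = 939.695963
V = π·3.25² × L = 33.183072 × 939.695963 = 31181.999181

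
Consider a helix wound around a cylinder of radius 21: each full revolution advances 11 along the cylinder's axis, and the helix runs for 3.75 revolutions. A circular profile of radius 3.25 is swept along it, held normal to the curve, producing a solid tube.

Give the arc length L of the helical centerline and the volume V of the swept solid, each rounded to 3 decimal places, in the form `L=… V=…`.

L=496.517 V=16475.970

2πR = 2π·21 = 131.946891
per-turn = √(131.946891² + 11²) = √(17409.9822 + 121) = √17530.9822 = 132.404615
L = 3.75 × 132.404615 = 496.517308
V = π·3.25² × L = 33.183072 × 496.517308 = 16475.969765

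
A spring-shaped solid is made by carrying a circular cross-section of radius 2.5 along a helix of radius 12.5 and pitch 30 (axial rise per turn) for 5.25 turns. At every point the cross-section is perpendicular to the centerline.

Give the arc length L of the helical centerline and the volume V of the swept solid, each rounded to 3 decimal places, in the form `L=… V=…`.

L=441.391 V=8666.683

2πR = 2π·12.5 = 78.539816
per-turn = √(78.539816² + 30²) = √(6168.5028 + 900) = √7068.5028 = 84.074388
L = 5.25 × 84.074388 = 441.390538
V = π·2.5² × L = 19.634954 × 441.390538 = 8666.682948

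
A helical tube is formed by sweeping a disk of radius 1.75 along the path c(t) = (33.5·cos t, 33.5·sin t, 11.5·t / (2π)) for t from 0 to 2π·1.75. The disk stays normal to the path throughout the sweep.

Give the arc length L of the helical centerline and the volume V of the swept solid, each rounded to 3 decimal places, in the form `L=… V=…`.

2πR = 2π·33.5 = 210.486708
per-turn = √(210.486708² + 11.5²) = √(44304.6542 + 132.25) = √44436.9042 = 210.800627
L = 1.75 × 210.800627 = 368.901096
V = π·1.75² × L = 9.621128 × 368.901096 = 3549.244485

L=368.901 V=3549.244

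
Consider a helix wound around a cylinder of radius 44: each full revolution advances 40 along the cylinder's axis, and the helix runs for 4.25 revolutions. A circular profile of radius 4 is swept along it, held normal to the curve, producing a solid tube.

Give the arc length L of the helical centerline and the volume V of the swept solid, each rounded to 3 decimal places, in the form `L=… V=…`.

2πR = 2π·44 = 276.460154
per-turn = √(276.460154² + 40²) = √(76430.2165 + 1600) = √78030.2165 = 279.338892
L = 4.25 × 279.338892 = 1187.190290
V = π·4² × L = 50.265482 × 1187.190290 = 59674.692707

L=1187.190 V=59674.693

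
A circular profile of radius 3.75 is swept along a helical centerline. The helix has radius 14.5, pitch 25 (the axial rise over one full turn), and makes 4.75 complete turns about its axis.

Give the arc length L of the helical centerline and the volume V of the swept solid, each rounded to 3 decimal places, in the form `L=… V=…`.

L=448.752 V=19825.235

2πR = 2π·14.5 = 91.106187
per-turn = √(91.106187² + 25²) = √(8300.3373 + 625) = √8925.3373 = 94.474003
L = 4.75 × 94.474003 = 448.751516
V = π·3.75² × L = 44.178647 × 448.751516 = 19825.234665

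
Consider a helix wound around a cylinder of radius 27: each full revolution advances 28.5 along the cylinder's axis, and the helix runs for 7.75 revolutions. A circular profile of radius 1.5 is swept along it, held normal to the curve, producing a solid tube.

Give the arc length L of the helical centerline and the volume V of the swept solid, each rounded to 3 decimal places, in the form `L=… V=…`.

L=1333.181 V=9423.698

2πR = 2π·27 = 169.646003
per-turn = √(169.646003² + 28.5²) = √(28779.7664 + 812.25) = √29592.0164 = 172.023302
L = 7.75 × 172.023302 = 1333.180591
V = π·1.5² × L = 7.068583 × 1333.180591 = 9423.698286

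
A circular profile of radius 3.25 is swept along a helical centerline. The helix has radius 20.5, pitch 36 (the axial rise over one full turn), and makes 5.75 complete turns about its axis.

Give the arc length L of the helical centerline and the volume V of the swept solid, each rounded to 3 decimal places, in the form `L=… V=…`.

L=769.014 V=25518.246

2πR = 2π·20.5 = 128.805299
per-turn = √(128.805299² + 36²) = √(16590.8050 + 1296) = √17886.8050 = 133.741560
L = 5.75 × 133.741560 = 769.013973
V = π·3.25² × L = 33.183072 × 769.013973 = 25518.246336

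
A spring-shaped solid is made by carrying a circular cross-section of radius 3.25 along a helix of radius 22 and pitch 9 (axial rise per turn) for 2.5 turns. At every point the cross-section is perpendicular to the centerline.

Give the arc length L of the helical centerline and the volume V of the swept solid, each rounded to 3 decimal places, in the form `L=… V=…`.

2πR = 2π·22 = 138.230077
per-turn = √(138.230077² + 9²) = √(19107.5541 + 81) = √19188.5541 = 138.522757
L = 2.5 × 138.522757 = 346.306892
V = π·3.25² × L = 33.183072 × 346.306892 = 11491.526662

L=346.307 V=11491.527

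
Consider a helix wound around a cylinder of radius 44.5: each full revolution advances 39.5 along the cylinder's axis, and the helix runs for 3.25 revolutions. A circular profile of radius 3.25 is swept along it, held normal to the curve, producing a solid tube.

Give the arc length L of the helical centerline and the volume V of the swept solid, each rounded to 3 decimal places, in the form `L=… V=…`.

2πR = 2π·44.5 = 279.601746
per-turn = √(279.601746² + 39.5²) = √(78177.1365 + 1560.25) = √79737.3865 = 282.378091
L = 3.25 × 282.378091 = 917.728797
V = π·3.25² × L = 33.183072 × 917.728797 = 30453.061111

L=917.729 V=30453.061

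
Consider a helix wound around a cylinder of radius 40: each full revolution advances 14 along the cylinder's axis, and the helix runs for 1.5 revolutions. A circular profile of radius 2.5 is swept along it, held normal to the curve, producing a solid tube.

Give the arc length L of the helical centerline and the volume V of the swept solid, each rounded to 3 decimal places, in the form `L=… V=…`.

2πR = 2π·40 = 251.327412
per-turn = √(251.327412² + 14²) = √(63165.4682 + 196) = √63361.4682 = 251.717040
L = 1.5 × 251.717040 = 377.575560
V = π·2.5² × L = 19.634954 × 377.575560 = 7413.678781

L=377.576 V=7413.679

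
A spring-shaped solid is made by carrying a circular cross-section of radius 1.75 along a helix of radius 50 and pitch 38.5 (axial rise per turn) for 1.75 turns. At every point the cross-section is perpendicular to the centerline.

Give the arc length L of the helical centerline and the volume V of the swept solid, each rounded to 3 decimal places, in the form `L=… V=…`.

L=553.892 V=5329.063

2πR = 2π·50 = 314.159265
per-turn = √(314.159265² + 38.5²) = √(98696.0440 + 1482.25) = √100178.2940 = 316.509548
L = 1.75 × 316.509548 = 553.891709
V = π·1.75² × L = 9.621128 × 553.891709 = 5329.062755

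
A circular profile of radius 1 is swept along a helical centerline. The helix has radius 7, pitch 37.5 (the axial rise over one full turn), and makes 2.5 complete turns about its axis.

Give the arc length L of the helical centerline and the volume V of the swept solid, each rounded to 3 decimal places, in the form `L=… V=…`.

L=144.497 V=453.950

2πR = 2π·7 = 43.982297
per-turn = √(43.982297² + 37.5²) = √(1934.4425 + 1406.25) = √3340.6925 = 57.798724
L = 2.5 × 57.798724 = 144.496809
V = π·1² × L = 3.141593 × 144.496809 = 453.950114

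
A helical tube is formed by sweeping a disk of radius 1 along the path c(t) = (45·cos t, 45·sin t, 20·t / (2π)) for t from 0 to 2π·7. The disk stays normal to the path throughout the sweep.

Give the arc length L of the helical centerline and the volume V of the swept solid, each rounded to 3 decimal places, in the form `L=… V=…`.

2πR = 2π·45 = 282.743339
per-turn = √(282.743339² + 20²) = √(79943.7956 + 400) = √80343.7956 = 283.449812
L = 7 × 283.449812 = 1984.148681
V = π·1² × L = 3.141593 × 1984.148681 = 6233.386919

L=1984.149 V=6233.387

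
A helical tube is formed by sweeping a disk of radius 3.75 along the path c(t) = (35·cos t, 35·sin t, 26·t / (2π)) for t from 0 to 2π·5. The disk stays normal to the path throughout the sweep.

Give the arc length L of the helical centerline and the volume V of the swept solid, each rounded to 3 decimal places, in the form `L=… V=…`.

2πR = 2π·35 = 219.911486
per-turn = √(219.911486² + 26²) = √(48361.0616 + 676) = √49037.0616 = 221.443134
L = 5 × 221.443134 = 1107.215670
V = π·3.75² × L = 44.178647 × 1107.215670 = 48915.289881

L=1107.216 V=48915.290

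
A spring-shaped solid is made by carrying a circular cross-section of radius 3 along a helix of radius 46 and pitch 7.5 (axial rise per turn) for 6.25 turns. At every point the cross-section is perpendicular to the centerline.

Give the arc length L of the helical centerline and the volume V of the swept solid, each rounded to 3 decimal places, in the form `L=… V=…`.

L=1807.024 V=51092.396

2πR = 2π·46 = 289.026524
per-turn = √(289.026524² + 7.5²) = √(83536.3317 + 56.25) = √83592.5817 = 289.123817
L = 6.25 × 289.123817 = 1807.023857
V = π·3² × L = 28.274334 × 1807.023857 = 51092.395874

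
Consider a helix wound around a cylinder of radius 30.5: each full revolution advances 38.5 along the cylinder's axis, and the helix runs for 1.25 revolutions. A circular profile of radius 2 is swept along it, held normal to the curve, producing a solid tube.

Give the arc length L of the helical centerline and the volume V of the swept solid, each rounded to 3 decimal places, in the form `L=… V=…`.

L=244.333 V=3070.376

2πR = 2π·30.5 = 191.637152
per-turn = √(191.637152² + 38.5²) = √(36724.7980 + 1482.25) = √38207.0480 = 195.466232
L = 1.25 × 195.466232 = 244.332790
V = π·2² × L = 12.566371 × 244.332790 = 3070.376397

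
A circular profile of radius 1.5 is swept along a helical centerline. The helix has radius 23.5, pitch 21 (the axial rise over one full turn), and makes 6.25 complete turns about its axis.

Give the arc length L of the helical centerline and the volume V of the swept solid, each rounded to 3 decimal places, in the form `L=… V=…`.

L=932.130 V=6588.835

2πR = 2π·23.5 = 147.654855
per-turn = √(147.654855² + 21²) = √(21801.9561 + 441) = √22242.9561 = 149.140726
L = 6.25 × 149.140726 = 932.129537
V = π·1.5² × L = 7.068583 × 932.129537 = 6588.835437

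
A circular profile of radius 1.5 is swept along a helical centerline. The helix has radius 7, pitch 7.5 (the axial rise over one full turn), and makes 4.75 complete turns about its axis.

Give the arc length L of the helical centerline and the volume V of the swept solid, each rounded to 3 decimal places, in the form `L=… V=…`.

2πR = 2π·7 = 43.982297
per-turn = √(43.982297² + 7.5²) = √(1934.4425 + 56.25) = √1990.6925 = 44.617177
L = 4.75 × 44.617177 = 211.931590
V = π·1.5² × L = 7.068583 × 211.931590 = 1498.056131

L=211.932 V=1498.056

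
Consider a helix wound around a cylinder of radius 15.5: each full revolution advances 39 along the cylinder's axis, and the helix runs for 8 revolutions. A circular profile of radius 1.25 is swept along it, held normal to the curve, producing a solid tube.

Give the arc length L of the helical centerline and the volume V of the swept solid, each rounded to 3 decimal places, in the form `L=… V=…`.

L=839.264 V=4119.728

2πR = 2π·15.5 = 97.389372
per-turn = √(97.389372² + 39²) = √(9484.6898 + 1521) = √11005.6898 = 104.908007
L = 8 × 104.908007 = 839.264052
V = π·1.25² × L = 4.908739 × 839.264052 = 4119.727782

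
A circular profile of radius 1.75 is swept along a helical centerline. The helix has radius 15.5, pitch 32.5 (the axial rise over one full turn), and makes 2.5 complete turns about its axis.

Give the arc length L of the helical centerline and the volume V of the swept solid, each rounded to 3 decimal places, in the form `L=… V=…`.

L=256.673 V=2469.481

2πR = 2π·15.5 = 97.389372
per-turn = √(97.389372² + 32.5²) = √(9484.6898 + 1056.25) = √10540.9398 = 102.669079
L = 2.5 × 102.669079 = 256.672698
V = π·1.75² × L = 9.621128 × 256.672698 = 2469.480754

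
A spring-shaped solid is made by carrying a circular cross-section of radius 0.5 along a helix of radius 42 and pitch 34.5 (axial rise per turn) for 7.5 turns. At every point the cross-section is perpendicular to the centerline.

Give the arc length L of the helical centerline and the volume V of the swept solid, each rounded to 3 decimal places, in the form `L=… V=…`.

2πR = 2π·42 = 263.893783
per-turn = √(263.893783² + 34.5²) = √(69639.9287 + 1190.25) = √70830.1787 = 266.139397
L = 7.5 × 266.139397 = 1996.045478
V = π·0.5² × L = 0.785398 × 1996.045478 = 1567.690452

L=1996.045 V=1567.690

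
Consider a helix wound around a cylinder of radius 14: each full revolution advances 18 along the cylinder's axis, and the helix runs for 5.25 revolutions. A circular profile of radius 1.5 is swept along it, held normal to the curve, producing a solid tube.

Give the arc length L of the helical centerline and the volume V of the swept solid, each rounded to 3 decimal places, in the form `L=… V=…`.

2πR = 2π·14 = 87.964594
per-turn = √(87.964594² + 18²) = √(7737.7699 + 324) = √8061.7699 = 89.787359
L = 5.25 × 89.787359 = 471.383635
V = π·1.5² × L = 7.068583 × 471.383635 = 3332.014572

L=471.384 V=3332.015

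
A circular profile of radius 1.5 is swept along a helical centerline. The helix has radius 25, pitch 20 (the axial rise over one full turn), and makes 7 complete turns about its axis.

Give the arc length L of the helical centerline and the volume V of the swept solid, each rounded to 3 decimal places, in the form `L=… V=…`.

L=1108.434 V=7835.060

2πR = 2π·25 = 157.079633
per-turn = √(157.079633² + 20²) = √(24674.0110 + 400) = √25074.0110 = 158.347753
L = 7 × 158.347753 = 1108.434274
V = π·1.5² × L = 7.068583 × 1108.434274 = 7835.060185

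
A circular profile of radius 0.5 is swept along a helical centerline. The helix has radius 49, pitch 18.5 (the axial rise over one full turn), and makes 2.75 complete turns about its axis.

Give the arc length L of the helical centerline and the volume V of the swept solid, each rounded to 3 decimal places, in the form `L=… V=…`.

2πR = 2π·49 = 307.876080
per-turn = √(307.876080² + 18.5²) = √(94787.6807 + 342.25) = √95129.9307 = 308.431404
L = 2.75 × 308.431404 = 848.186360
V = π·0.5² × L = 0.785398 × 848.186360 = 666.164009

L=848.186 V=666.164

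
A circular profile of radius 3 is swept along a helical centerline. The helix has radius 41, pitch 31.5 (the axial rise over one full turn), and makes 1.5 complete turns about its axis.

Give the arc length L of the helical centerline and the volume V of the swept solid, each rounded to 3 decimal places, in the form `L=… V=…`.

2πR = 2π·41 = 257.610598
per-turn = √(257.610598² + 31.5²) = √(66363.2200 + 992.25) = √67355.4700 = 259.529324
L = 1.5 × 259.529324 = 389.293986
V = π·3² × L = 28.274334 × 389.293986 = 11007.028137

L=389.294 V=11007.028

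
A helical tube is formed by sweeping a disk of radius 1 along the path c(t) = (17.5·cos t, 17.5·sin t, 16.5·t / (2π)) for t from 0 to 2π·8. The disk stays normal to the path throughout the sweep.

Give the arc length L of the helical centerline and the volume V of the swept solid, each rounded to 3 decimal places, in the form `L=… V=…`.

2πR = 2π·17.5 = 109.955743
per-turn = √(109.955743² + 16.5²) = √(12090.2654 + 272.25) = √12362.5154 = 111.186849
L = 8 × 111.186849 = 889.494792
V = π·1² × L = 3.141593 × 889.494792 = 2794.430304

L=889.495 V=2794.430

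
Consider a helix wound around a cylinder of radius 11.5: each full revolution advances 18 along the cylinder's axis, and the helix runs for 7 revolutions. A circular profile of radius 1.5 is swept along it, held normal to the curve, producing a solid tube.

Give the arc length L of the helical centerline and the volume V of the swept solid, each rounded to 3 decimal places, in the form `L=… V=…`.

2πR = 2π·11.5 = 72.256631
per-turn = √(72.256631² + 18²) = √(5221.0207 + 324) = √5545.0207 = 74.464896
L = 7 × 74.464896 = 521.254272
V = π·1.5² × L = 7.068583 × 521.254272 = 3684.529328

L=521.254 V=3684.529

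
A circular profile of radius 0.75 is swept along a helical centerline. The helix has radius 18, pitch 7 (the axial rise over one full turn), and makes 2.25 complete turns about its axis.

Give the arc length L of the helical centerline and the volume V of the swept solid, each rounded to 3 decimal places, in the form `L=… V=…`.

2πR = 2π·18 = 113.097336
per-turn = √(113.097336² + 7²) = √(12791.0073 + 49) = √12840.0073 = 113.313756
L = 2.25 × 113.313756 = 254.955951
V = π·0.75² × L = 1.767146 × 254.955951 = 450.544355

L=254.956 V=450.544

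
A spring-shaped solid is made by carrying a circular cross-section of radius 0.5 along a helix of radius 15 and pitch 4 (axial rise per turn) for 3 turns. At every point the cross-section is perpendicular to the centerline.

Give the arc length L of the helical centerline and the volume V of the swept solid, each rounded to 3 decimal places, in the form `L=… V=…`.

2πR = 2π·15 = 94.247780
per-turn = √(94.247780² + 4²) = √(8882.6440 + 16) = √8898.6440 = 94.332624
L = 3 × 94.332624 = 282.997872
V = π·0.5² × L = 0.785398 × 282.997872 = 222.266009

L=282.998 V=222.266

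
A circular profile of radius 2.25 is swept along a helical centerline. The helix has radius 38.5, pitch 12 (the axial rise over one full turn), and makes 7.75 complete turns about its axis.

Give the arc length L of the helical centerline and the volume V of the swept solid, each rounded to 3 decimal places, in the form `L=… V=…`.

2πR = 2π·38.5 = 241.902634
per-turn = √(241.902634² + 12²) = √(58516.8845 + 144) = √58660.8845 = 242.200092
L = 7.75 × 242.200092 = 1877.050712
V = π·2.25² × L = 15.904313 × 1877.050712 = 29853.201680

L=1877.051 V=29853.202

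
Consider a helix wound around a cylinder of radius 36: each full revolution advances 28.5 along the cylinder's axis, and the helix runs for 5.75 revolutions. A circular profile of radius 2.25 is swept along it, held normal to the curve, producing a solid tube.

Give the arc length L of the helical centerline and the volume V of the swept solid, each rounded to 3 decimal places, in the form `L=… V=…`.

2πR = 2π·36 = 226.194671
per-turn = √(226.194671² + 28.5²) = √(51164.0292 + 812.25) = √51976.2792 = 227.983068
L = 5.75 × 227.983068 = 1310.902640
V = π·2.25² × L = 15.904313 × 1310.902640 = 20849.005648

L=1310.903 V=20849.006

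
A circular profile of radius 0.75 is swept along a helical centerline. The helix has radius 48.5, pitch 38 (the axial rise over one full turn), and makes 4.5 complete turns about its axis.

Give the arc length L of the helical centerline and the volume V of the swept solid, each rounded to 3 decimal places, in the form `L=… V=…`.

L=1381.926 V=2442.064

2πR = 2π·48.5 = 304.734487
per-turn = √(304.734487² + 38²) = √(92863.1078 + 1444) = √94307.1078 = 307.094624
L = 4.5 × 307.094624 = 1381.925806
V = π·0.75² × L = 1.767146 × 1381.925806 = 2442.064477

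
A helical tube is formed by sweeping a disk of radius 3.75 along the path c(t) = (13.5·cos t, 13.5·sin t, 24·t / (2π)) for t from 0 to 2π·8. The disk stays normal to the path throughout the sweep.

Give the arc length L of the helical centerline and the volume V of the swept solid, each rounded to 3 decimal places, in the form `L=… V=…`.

2πR = 2π·13.5 = 84.823002
per-turn = √(84.823002² + 24²) = √(7194.9416 + 576) = √7770.9416 = 88.152944
L = 8 × 88.152944 = 705.223555
V = π·3.75² × L = 44.178647 × 705.223555 = 31155.822287

L=705.224 V=31155.822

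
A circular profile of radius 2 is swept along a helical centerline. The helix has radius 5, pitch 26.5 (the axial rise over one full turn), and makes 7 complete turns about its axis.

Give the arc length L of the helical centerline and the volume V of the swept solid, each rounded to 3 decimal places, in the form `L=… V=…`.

2πR = 2π·5 = 31.415927
per-turn = √(31.415927² + 26.5²) = √(986.9604 + 702.25) = √1689.2104 = 41.100005
L = 7 × 41.100005 = 287.700037
V = π·2² × L = 12.566371 × 287.700037 = 3615.345297

L=287.700 V=3615.345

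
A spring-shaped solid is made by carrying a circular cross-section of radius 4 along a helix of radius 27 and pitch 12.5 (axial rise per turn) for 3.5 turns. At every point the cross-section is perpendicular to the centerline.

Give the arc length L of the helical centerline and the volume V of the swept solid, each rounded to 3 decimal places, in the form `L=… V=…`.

L=595.371 V=29926.593

2πR = 2π·27 = 169.646003
per-turn = √(169.646003² + 12.5²) = √(28779.7664 + 156.25) = √28936.0164 = 170.105898
L = 3.5 × 170.105898 = 595.370642
V = π·4² × L = 50.265482 × 595.370642 = 29926.592559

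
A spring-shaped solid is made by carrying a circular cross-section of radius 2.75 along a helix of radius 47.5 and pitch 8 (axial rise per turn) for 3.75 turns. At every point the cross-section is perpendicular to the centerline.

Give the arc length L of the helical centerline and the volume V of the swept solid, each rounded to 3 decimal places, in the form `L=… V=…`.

L=1119.594 V=26599.653

2πR = 2π·47.5 = 298.451302
per-turn = √(298.451302² + 8²) = √(89073.1797 + 64) = √89137.1797 = 298.558503
L = 3.75 × 298.558503 = 1119.594386
V = π·2.75² × L = 23.758294 × 1119.594386 = 26599.653086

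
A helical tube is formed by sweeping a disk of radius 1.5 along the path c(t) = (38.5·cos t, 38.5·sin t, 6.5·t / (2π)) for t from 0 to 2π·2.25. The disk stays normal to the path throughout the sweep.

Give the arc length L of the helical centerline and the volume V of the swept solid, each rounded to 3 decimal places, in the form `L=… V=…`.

L=544.477 V=3848.684

2πR = 2π·38.5 = 241.902634
per-turn = √(241.902634² + 6.5²) = √(58516.8845 + 42.25) = √58559.1345 = 241.989947
L = 2.25 × 241.989947 = 544.477381
V = π·1.5² × L = 7.068583 × 544.477381 = 3848.683815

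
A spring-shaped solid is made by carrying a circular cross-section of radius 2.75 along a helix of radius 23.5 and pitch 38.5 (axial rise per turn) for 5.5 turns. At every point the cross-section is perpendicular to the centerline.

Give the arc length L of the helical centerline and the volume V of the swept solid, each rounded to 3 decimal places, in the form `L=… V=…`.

2πR = 2π·23.5 = 147.654855
per-turn = √(147.654855² + 38.5²) = √(21801.9561 + 1482.25) = √23284.2061 = 152.591632
L = 5.5 × 152.591632 = 839.253975
V = π·2.75² × L = 23.758294 × 839.253975 = 19939.243059

L=839.254 V=19939.243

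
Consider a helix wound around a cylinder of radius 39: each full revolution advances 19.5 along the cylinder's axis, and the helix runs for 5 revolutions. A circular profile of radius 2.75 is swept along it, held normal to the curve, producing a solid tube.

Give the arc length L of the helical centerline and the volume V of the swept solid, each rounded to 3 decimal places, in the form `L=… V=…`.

L=1229.094 V=29201.187

2πR = 2π·39 = 245.044227
per-turn = √(245.044227² + 19.5²) = √(60046.6732 + 380.25) = √60426.9232 = 245.818883
L = 5 × 245.818883 = 1229.094414
V = π·2.75² × L = 23.758294 × 1229.094414 = 29201.186994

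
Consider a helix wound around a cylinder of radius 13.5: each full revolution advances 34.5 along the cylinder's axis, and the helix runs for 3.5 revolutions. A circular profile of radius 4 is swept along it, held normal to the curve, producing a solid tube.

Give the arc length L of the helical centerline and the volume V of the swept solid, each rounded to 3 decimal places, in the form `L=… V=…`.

L=320.497 V=16109.958

2πR = 2π·13.5 = 84.823002
per-turn = √(84.823002² + 34.5²) = √(7194.9416 + 1190.25) = √8385.1916 = 91.570692
L = 3.5 × 91.570692 = 320.497422
V = π·4² × L = 50.265482 × 320.497422 = 16109.957519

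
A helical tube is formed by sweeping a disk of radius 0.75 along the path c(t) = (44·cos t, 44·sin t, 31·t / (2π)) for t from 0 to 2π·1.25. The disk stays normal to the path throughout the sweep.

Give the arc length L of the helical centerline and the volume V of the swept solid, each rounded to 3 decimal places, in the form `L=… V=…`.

2πR = 2π·44 = 276.460154
per-turn = √(276.460154² + 31²) = √(76430.2165 + 961) = √77391.2165 = 278.192769
L = 1.25 × 278.192769 = 347.740961
V = π·0.75² × L = 1.767146 × 347.740961 = 614.509002

L=347.741 V=614.509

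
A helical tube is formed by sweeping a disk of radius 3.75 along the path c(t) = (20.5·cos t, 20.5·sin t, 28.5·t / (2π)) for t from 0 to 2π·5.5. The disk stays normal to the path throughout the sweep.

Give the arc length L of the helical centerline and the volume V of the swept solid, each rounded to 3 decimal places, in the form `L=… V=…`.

L=725.564 V=32054.414

2πR = 2π·20.5 = 128.805299
per-turn = √(128.805299² + 28.5²) = √(16590.8050 + 812.25) = √17403.0550 = 131.920639
L = 5.5 × 131.920639 = 725.563515
V = π·3.75² × L = 44.178647 × 725.563515 = 32054.414163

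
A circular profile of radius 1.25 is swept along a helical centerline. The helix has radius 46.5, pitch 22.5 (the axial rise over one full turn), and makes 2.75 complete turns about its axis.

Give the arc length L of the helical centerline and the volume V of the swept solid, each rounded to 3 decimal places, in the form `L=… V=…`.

L=805.841 V=3955.664

2πR = 2π·46.5 = 292.168117
per-turn = √(292.168117² + 22.5²) = √(85362.2085 + 506.25) = √85868.4585 = 293.033204
L = 2.75 × 293.033204 = 805.841310
V = π·1.25² × L = 4.908739 × 805.841310 = 3955.664281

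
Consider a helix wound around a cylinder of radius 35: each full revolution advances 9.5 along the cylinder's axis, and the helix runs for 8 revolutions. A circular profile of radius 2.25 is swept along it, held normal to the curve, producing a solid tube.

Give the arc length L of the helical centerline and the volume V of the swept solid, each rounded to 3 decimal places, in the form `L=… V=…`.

2πR = 2π·35 = 219.911486
per-turn = √(219.911486² + 9.5²) = √(48361.0616 + 90.25) = √48451.3116 = 220.116586
L = 8 × 220.116586 = 1760.932690
V = π·2.25² × L = 15.904313 × 1760.932690 = 28006.424344

L=1760.933 V=28006.424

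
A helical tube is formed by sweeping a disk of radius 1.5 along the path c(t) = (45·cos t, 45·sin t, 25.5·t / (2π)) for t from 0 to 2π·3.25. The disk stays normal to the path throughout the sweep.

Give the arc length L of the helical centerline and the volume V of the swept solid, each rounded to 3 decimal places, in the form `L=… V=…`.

L=922.645 V=6521.796

2πR = 2π·45 = 282.743339
per-turn = √(282.743339² + 25.5²) = √(79943.7956 + 650.25) = √80594.0456 = 283.890904
L = 3.25 × 283.890904 = 922.645440
V = π·1.5² × L = 7.068583 × 922.645440 = 6521.796303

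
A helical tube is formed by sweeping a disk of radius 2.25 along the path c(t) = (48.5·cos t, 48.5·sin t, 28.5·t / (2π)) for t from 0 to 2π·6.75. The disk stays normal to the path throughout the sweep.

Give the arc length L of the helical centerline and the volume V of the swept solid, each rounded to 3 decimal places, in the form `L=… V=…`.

L=2065.934 V=32857.261

2πR = 2π·48.5 = 304.734487
per-turn = √(304.734487² + 28.5²) = √(92863.1078 + 812.25) = √93675.3578 = 306.064303
L = 6.75 × 306.064303 = 2065.934048
V = π·2.25² × L = 15.904313 × 2065.934048 = 32857.261340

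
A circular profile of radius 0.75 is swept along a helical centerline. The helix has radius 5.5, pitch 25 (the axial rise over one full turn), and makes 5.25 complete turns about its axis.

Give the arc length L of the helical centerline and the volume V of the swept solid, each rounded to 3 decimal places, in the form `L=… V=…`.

L=223.925 V=395.708

2πR = 2π·5.5 = 34.557519
per-turn = √(34.557519² + 25²) = √(1194.2221 + 625) = √1819.2221 = 42.652340
L = 5.25 × 42.652340 = 223.924787
V = π·0.75² × L = 1.767146 × 223.924787 = 395.707761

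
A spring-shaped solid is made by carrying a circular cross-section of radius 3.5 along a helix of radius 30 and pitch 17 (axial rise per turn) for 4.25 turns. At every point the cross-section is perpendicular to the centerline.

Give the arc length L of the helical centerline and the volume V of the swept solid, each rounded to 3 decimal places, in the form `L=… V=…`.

L=804.358 V=30955.307

2πR = 2π·30 = 188.495559
per-turn = √(188.495559² + 17²) = √(35530.5758 + 289) = √35819.5758 = 189.260603
L = 4.25 × 189.260603 = 804.357563
V = π·3.5² × L = 38.484510 × 804.357563 = 30955.306671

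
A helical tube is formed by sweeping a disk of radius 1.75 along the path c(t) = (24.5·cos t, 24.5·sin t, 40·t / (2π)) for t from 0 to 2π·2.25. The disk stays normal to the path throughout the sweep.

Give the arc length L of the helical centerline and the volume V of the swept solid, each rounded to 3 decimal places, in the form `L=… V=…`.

2πR = 2π·24.5 = 153.938040
per-turn = √(153.938040² + 40²) = √(23696.9202 + 1600) = √25296.9202 = 159.050056
L = 2.25 × 159.050056 = 357.862625
V = π·1.75² × L = 9.621128 × 357.862625 = 3443.041943

L=357.863 V=3443.042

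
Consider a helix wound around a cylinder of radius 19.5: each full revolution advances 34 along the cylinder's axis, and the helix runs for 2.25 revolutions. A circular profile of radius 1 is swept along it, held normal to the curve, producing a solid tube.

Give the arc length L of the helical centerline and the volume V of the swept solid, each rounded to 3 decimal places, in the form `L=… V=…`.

L=286.092 V=898.786

2πR = 2π·19.5 = 122.522113
per-turn = √(122.522113² + 34²) = √(15011.6683 + 1156) = √16167.6683 = 127.152146
L = 2.25 × 127.152146 = 286.092329
V = π·1² × L = 3.141593 × 286.092329 = 898.785559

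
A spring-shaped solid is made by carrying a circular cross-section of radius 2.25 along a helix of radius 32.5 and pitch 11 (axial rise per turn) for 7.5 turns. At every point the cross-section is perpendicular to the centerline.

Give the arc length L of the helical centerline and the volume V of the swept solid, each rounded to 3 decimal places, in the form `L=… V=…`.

2πR = 2π·32.5 = 204.203522
per-turn = √(204.203522² + 11²) = √(41699.0786 + 121) = √41820.0786 = 204.499581
L = 7.5 × 204.499581 = 1533.746857
V = π·2.25² × L = 15.904313 × 1533.746857 = 24393.189781

L=1533.747 V=24393.190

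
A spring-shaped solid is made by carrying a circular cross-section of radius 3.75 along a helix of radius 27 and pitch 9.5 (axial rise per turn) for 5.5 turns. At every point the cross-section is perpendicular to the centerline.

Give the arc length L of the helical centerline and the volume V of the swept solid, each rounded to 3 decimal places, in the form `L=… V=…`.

L=934.515 V=41285.601

2πR = 2π·27 = 169.646003
per-turn = √(169.646003² + 9.5²) = √(28779.7664 + 90.25) = √28870.0164 = 169.911790
L = 5.5 × 169.911790 = 934.514846
V = π·3.75² × L = 44.178647 × 934.514846 = 41285.601202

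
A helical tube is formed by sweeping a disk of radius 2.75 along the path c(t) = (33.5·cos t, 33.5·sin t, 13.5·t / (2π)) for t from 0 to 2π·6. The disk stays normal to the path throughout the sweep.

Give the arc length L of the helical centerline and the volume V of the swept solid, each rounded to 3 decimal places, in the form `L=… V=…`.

L=1265.515 V=30066.481

2πR = 2π·33.5 = 210.486708
per-turn = √(210.486708² + 13.5²) = √(44304.6542 + 182.25) = √44486.9042 = 210.919189
L = 6 × 210.919189 = 1265.515132
V = π·2.75² × L = 23.758294 × 1265.515132 = 30066.481131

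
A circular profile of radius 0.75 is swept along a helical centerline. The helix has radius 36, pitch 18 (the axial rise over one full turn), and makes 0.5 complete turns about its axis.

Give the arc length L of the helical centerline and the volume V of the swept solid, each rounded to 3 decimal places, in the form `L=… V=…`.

L=113.455 V=200.491

2πR = 2π·36 = 226.194671
per-turn = √(226.194671² + 18²) = √(51164.0292 + 324) = √51488.0292 = 226.909738
L = 0.5 × 226.909738 = 113.454869
V = π·0.75² × L = 1.767146 × 113.454869 = 200.491303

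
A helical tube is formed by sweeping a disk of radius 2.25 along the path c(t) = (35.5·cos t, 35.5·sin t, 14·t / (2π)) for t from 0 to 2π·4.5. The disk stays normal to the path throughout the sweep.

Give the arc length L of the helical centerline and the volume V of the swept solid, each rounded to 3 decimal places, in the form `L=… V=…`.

L=1005.714 V=15995.190

2πR = 2π·35.5 = 223.053078
per-turn = √(223.053078² + 14²) = √(49752.6758 + 196) = √49948.6758 = 223.492004
L = 4.5 × 223.492004 = 1005.714017
V = π·2.25² × L = 15.904313 × 1005.714017 = 15995.190328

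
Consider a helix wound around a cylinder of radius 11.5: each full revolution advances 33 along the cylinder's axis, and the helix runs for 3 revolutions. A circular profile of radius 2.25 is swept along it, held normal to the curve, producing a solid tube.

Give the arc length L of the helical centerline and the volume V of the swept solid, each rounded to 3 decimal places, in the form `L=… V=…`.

L=238.307 V=3790.108

2πR = 2π·11.5 = 72.256631
per-turn = √(72.256631² + 33²) = √(5221.0207 + 1089) = √6310.0207 = 79.435639
L = 3 × 79.435639 = 238.306917
V = π·2.25² × L = 15.904313 × 238.306917 = 3790.107748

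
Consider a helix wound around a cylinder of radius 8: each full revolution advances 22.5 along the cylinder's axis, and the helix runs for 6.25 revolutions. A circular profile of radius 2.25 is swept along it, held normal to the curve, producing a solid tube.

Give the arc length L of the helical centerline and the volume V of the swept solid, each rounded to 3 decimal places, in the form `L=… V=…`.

L=344.197 V=5474.214

2πR = 2π·8 = 50.265482
per-turn = √(50.265482² + 22.5²) = √(2526.6187 + 506.25) = √3032.8687 = 55.071487
L = 6.25 × 55.071487 = 344.196796
V = π·2.25² × L = 15.904313 × 344.196796 = 5474.213517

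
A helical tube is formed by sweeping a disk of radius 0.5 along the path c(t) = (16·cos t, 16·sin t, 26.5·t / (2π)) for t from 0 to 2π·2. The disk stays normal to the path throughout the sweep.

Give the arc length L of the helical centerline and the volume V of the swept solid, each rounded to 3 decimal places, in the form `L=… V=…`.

2πR = 2π·16 = 100.530965
per-turn = √(100.530965² + 26.5²) = √(10106.4749 + 702.25) = √10808.7249 = 103.965018
L = 2 × 103.965018 = 207.930035
V = π·0.5² × L = 0.785398 × 207.930035 = 163.307868

L=207.930 V=163.308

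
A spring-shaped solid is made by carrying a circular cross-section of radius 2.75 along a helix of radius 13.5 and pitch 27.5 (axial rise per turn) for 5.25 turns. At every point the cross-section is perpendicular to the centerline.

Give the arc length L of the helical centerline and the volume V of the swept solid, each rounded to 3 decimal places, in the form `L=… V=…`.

2πR = 2π·13.5 = 84.823002
per-turn = √(84.823002² + 27.5²) = √(7194.9416 + 756.25) = √7951.1916 = 89.169454
L = 5.25 × 89.169454 = 468.139636
V = π·2.75² × L = 23.758294 × 468.139636 = 11122.199310

L=468.140 V=11122.199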